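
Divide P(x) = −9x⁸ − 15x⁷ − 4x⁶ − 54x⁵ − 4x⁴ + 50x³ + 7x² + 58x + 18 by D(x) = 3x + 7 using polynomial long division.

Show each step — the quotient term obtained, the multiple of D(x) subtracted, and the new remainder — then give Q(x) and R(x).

Step 1: lead(−9x⁸ − 15x⁷ − 4x⁶ − 54x⁵ − 4x⁴ + 50x³ + 7x² + 58x + 18) ÷ lead(D) = −9x⁸ ÷ 3x = −3x⁷. Subtract (−3x⁷)·D = −9x⁸ − 21x⁷. Remainder: 6x⁷ − 4x⁶ − 54x⁵ − 4x⁴ + 50x³ + 7x² + 58x + 18.
Step 2: lead(6x⁷ − 4x⁶ − 54x⁵ − 4x⁴ + 50x³ + 7x² + 58x + 18) ÷ lead(D) = 6x⁷ ÷ 3x = 2x⁶. Subtract (2x⁶)·D = 6x⁷ + 14x⁶. Remainder: −18x⁶ − 54x⁵ − 4x⁴ + 50x³ + 7x² + 58x + 18.
Step 3: lead(−18x⁶ − 54x⁵ − 4x⁴ + 50x³ + 7x² + 58x + 18) ÷ lead(D) = −18x⁶ ÷ 3x = −6x⁵. Subtract (−6x⁵)·D = −18x⁶ − 42x⁵. Remainder: −12x⁵ − 4x⁴ + 50x³ + 7x² + 58x + 18.
Step 4: lead(−12x⁵ − 4x⁴ + 50x³ + 7x² + 58x + 18) ÷ lead(D) = −12x⁵ ÷ 3x = −4x⁴. Subtract (−4x⁴)·D = −12x⁵ − 28x⁴. Remainder: 24x⁴ + 50x³ + 7x² + 58x + 18.
Step 5: lead(24x⁴ + 50x³ + 7x² + 58x + 18) ÷ lead(D) = 24x⁴ ÷ 3x = 8x³. Subtract (8x³)·D = 24x⁴ + 56x³. Remainder: −6x³ + 7x² + 58x + 18.
Step 6: lead(−6x³ + 7x² + 58x + 18) ÷ lead(D) = −6x³ ÷ 3x = −2x². Subtract (−2x²)·D = −6x³ − 14x². Remainder: 21x² + 58x + 18.
Step 7: lead(21x² + 58x + 18) ÷ lead(D) = 21x² ÷ 3x = 7x. Subtract (7x)·D = 21x² + 49x. Remainder: 9x + 18.
Step 8: lead(9x + 18) ÷ lead(D) = 9x ÷ 3x = 3. Subtract (3)·D = 9x + 21. Remainder: −3.

Q(x) = −3x⁷ + 2x⁶ − 6x⁵ − 4x⁴ + 8x³ − 2x² + 7x + 3; R(x) = −3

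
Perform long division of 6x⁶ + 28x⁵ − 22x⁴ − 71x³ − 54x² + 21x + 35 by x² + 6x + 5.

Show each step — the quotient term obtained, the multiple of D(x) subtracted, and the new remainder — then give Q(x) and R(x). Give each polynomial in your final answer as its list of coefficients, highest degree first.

Step 1: lead(6x⁶ + 28x⁵ − 22x⁴ − 71x³ − 54x² + 21x + 35) ÷ lead(D) = 6x⁶ ÷ x² = 6x⁴. Subtract (6x⁴)·D = 6x⁶ + 36x⁵ + 30x⁴. Remainder: −8x⁵ − 52x⁴ − 71x³ − 54x² + 21x + 35.
Step 2: lead(−8x⁵ − 52x⁴ − 71x³ − 54x² + 21x + 35) ÷ lead(D) = −8x⁵ ÷ x² = −8x³. Subtract (−8x³)·D = −8x⁵ − 48x⁴ − 40x³. Remainder: −4x⁴ − 31x³ − 54x² + 21x + 35.
Step 3: lead(−4x⁴ − 31x³ − 54x² + 21x + 35) ÷ lead(D) = −4x⁴ ÷ x² = −4x². Subtract (−4x²)·D = −4x⁴ − 24x³ − 20x². Remainder: −7x³ − 34x² + 21x + 35.
Step 4: lead(−7x³ − 34x² + 21x + 35) ÷ lead(D) = −7x³ ÷ x² = −7x. Subtract (−7x)·D = −7x³ − 42x² − 35x. Remainder: 8x² + 56x + 35.
Step 5: lead(8x² + 56x + 35) ÷ lead(D) = 8x² ÷ x² = 8. Subtract (8)·D = 8x² + 48x + 40. Remainder: 8x − 5.

Q = [6, -8, -4, -7, 8]; R = [8, -5]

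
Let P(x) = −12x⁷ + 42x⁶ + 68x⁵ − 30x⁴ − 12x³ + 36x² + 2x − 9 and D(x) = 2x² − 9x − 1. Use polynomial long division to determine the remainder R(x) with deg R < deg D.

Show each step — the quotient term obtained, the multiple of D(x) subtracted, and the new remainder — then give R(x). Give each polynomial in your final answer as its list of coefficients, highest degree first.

Step 1: lead(−12x⁷ + 42x⁶ + 68x⁵ − 30x⁴ − 12x³ + 36x² + 2x − 9) ÷ lead(D) = −12x⁷ ÷ 2x² = −6x⁵. Subtract (−6x⁵)·D = −12x⁷ + 54x⁶ + 6x⁵. Remainder: −12x⁶ + 62x⁵ − 30x⁴ − 12x³ + 36x² + 2x − 9.
Step 2: lead(−12x⁶ + 62x⁵ − 30x⁴ − 12x³ + 36x² + 2x − 9) ÷ lead(D) = −12x⁶ ÷ 2x² = −6x⁴. Subtract (−6x⁴)·D = −12x⁶ + 54x⁵ + 6x⁴. Remainder: 8x⁵ − 36x⁴ − 12x³ + 36x² + 2x − 9.
Step 3: lead(8x⁵ − 36x⁴ − 12x³ + 36x² + 2x − 9) ÷ lead(D) = 8x⁵ ÷ 2x² = 4x³. Subtract (4x³)·D = 8x⁵ − 36x⁴ − 4x³. Remainder: −8x³ + 36x² + 2x − 9.
Step 4: lead(−8x³ + 36x² + 2x − 9) ÷ lead(D) = −8x³ ÷ 2x² = −4x. Subtract (−4x)·D = −8x³ + 36x² + 4x. Remainder: −2x − 9.

R = [-2, -9]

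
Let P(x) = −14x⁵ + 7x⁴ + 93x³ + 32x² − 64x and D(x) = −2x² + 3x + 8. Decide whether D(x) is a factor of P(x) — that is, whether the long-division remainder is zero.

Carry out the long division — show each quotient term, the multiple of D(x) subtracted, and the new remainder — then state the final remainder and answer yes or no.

R(x) = 0, so D(x) is a factor of P(x). yes

Step 1: lead(−14x⁵ + 7x⁴ + 93x³ + 32x² − 64x) ÷ lead(D) = −14x⁵ ÷ −2x² = 7x³. Subtract (7x³)·D = −14x⁵ + 21x⁴ + 56x³. Remainder: −14x⁴ + 37x³ + 32x² − 64x.
Step 2: lead(−14x⁴ + 37x³ + 32x² − 64x) ÷ lead(D) = −14x⁴ ÷ −2x² = 7x². Subtract (7x²)·D = −14x⁴ + 21x³ + 56x². Remainder: 16x³ − 24x² − 64x.
Step 3: lead(16x³ − 24x² − 64x) ÷ lead(D) = 16x³ ÷ −2x² = −8x. Subtract (−8x)·D = 16x³ − 24x² − 64x. Remainder: 0.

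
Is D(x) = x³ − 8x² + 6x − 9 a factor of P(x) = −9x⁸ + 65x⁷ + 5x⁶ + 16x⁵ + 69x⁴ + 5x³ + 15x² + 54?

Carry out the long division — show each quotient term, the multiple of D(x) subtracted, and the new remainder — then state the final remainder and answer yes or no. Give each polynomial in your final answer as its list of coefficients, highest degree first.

Step 1: lead(−9x⁸ + 65x⁷ + 5x⁶ + 16x⁵ + 69x⁴ + 5x³ + 15x² + 54) ÷ lead(D) = −9x⁸ ÷ x³ = −9x⁵. Subtract (−9x⁵)·D = −9x⁸ + 72x⁷ − 54x⁶ + 81x⁵. Remainder: −7x⁷ + 59x⁶ − 65x⁵ + 69x⁴ + 5x³ + 15x² + 54.
Step 2: lead(−7x⁷ + 59x⁶ − 65x⁵ + 69x⁴ + 5x³ + 15x² + 54) ÷ lead(D) = −7x⁷ ÷ x³ = −7x⁴. Subtract (−7x⁴)·D = −7x⁷ + 56x⁶ − 42x⁵ + 63x⁴. Remainder: 3x⁶ − 23x⁵ + 6x⁴ + 5x³ + 15x² + 54.
Step 3: lead(3x⁶ − 23x⁵ + 6x⁴ + 5x³ + 15x² + 54) ÷ lead(D) = 3x⁶ ÷ x³ = 3x³. Subtract (3x³)·D = 3x⁶ − 24x⁵ + 18x⁴ − 27x³. Remainder: x⁵ − 12x⁴ + 32x³ + 15x² + 54.
Step 4: lead(x⁵ − 12x⁴ + 32x³ + 15x² + 54) ÷ lead(D) = x⁵ ÷ x³ = x². Subtract (x²)·D = x⁵ − 8x⁴ + 6x³ − 9x². Remainder: −4x⁴ + 26x³ + 24x² + 54.
Step 5: lead(−4x⁴ + 26x³ + 24x² + 54) ÷ lead(D) = −4x⁴ ÷ x³ = −4x. Subtract (−4x)·D = −4x⁴ + 32x³ − 24x² + 36x. Remainder: −6x³ + 48x² − 36x + 54.
Step 6: lead(−6x³ + 48x² − 36x + 54) ÷ lead(D) = −6x³ ÷ x³ = −6. Subtract (−6)·D = −6x³ + 48x² − 36x + 54. Remainder: 0.

R = [0], so D(x) is a factor of P(x). yes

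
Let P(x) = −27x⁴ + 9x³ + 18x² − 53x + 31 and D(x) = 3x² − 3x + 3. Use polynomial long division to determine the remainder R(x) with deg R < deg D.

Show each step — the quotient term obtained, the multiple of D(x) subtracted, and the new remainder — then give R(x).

Step 1: lead(−27x⁴ + 9x³ + 18x² − 53x + 31) ÷ lead(D) = −27x⁴ ÷ 3x² = −9x². Subtract (−9x²)·D = −27x⁴ + 27x³ − 27x². Remainder: −18x³ + 45x² − 53x + 31.
Step 2: lead(−18x³ + 45x² − 53x + 31) ÷ lead(D) = −18x³ ÷ 3x² = −6x. Subtract (−6x)·D = −18x³ + 18x² − 18x. Remainder: 27x² − 35x + 31.
Step 3: lead(27x² − 35x + 31) ÷ lead(D) = 27x² ÷ 3x² = 9. Subtract (9)·D = 27x² − 27x + 27. Remainder: −8x + 4.

R(x) = −8x + 4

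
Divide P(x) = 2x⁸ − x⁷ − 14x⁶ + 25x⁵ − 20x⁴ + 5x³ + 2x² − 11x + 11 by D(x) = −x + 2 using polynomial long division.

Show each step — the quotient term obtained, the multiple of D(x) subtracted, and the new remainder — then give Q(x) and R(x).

Q(x) = −2x⁷ − 3x⁶ + 8x⁵ − 9x⁴ + 2x³ − x² − 4x + 3; R(x) = 5

Step 1: lead(2x⁸ − x⁷ − 14x⁶ + 25x⁵ − 20x⁴ + 5x³ + 2x² − 11x + 11) ÷ lead(D) = 2x⁸ ÷ −x = −2x⁷. Subtract (−2x⁷)·D = 2x⁸ − 4x⁷. Remainder: 3x⁷ − 14x⁶ + 25x⁵ − 20x⁴ + 5x³ + 2x² − 11x + 11.
Step 2: lead(3x⁷ − 14x⁶ + 25x⁵ − 20x⁴ + 5x³ + 2x² − 11x + 11) ÷ lead(D) = 3x⁷ ÷ −x = −3x⁶. Subtract (−3x⁶)·D = 3x⁷ − 6x⁶. Remainder: −8x⁶ + 25x⁵ − 20x⁴ + 5x³ + 2x² − 11x + 11.
Step 3: lead(−8x⁶ + 25x⁵ − 20x⁴ + 5x³ + 2x² − 11x + 11) ÷ lead(D) = −8x⁶ ÷ −x = 8x⁵. Subtract (8x⁵)·D = −8x⁶ + 16x⁵. Remainder: 9x⁵ − 20x⁴ + 5x³ + 2x² − 11x + 11.
Step 4: lead(9x⁵ − 20x⁴ + 5x³ + 2x² − 11x + 11) ÷ lead(D) = 9x⁵ ÷ −x = −9x⁴. Subtract (−9x⁴)·D = 9x⁵ − 18x⁴. Remainder: −2x⁴ + 5x³ + 2x² − 11x + 11.
Step 5: lead(−2x⁴ + 5x³ + 2x² − 11x + 11) ÷ lead(D) = −2x⁴ ÷ −x = 2x³. Subtract (2x³)·D = −2x⁴ + 4x³. Remainder: x³ + 2x² − 11x + 11.
Step 6: lead(x³ + 2x² − 11x + 11) ÷ lead(D) = x³ ÷ −x = −x². Subtract (−x²)·D = x³ − 2x². Remainder: 4x² − 11x + 11.
Step 7: lead(4x² − 11x + 11) ÷ lead(D) = 4x² ÷ −x = −4x. Subtract (−4x)·D = 4x² − 8x. Remainder: −3x + 11.
Step 8: lead(−3x + 11) ÷ lead(D) = −3x ÷ −x = 3. Subtract (3)·D = −3x + 6. Remainder: 5.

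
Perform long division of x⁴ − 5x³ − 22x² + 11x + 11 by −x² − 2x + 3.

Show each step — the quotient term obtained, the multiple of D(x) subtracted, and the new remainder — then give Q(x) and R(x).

Step 1: lead(x⁴ − 5x³ − 22x² + 11x + 11) ÷ lead(D) = x⁴ ÷ −x² = −x². Subtract (−x²)·D = x⁴ + 2x³ − 3x². Remainder: −7x³ − 19x² + 11x + 11.
Step 2: lead(−7x³ − 19x² + 11x + 11) ÷ lead(D) = −7x³ ÷ −x² = 7x. Subtract (7x)·D = −7x³ − 14x² + 21x. Remainder: −5x² − 10x + 11.
Step 3: lead(−5x² − 10x + 11) ÷ lead(D) = −5x² ÷ −x² = 5. Subtract (5)·D = −5x² − 10x + 15. Remainder: −4.

Q(x) = −x² + 7x + 5; R(x) = −4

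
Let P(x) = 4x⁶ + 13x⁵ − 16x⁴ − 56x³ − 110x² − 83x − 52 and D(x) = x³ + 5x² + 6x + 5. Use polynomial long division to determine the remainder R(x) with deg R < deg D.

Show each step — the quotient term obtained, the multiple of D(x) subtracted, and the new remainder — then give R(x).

R(x) = −4x − 7

Step 1: lead(4x⁶ + 13x⁵ − 16x⁴ − 56x³ − 110x² − 83x − 52) ÷ lead(D) = 4x⁶ ÷ x³ = 4x³. Subtract (4x³)·D = 4x⁶ + 20x⁵ + 24x⁴ + 20x³. Remainder: −7x⁵ − 40x⁴ − 76x³ − 110x² − 83x − 52.
Step 2: lead(−7x⁵ − 40x⁴ − 76x³ − 110x² − 83x − 52) ÷ lead(D) = −7x⁵ ÷ x³ = −7x². Subtract (−7x²)·D = −7x⁵ − 35x⁴ − 42x³ − 35x². Remainder: −5x⁴ − 34x³ − 75x² − 83x − 52.
Step 3: lead(−5x⁴ − 34x³ − 75x² − 83x − 52) ÷ lead(D) = −5x⁴ ÷ x³ = −5x. Subtract (−5x)·D = −5x⁴ − 25x³ − 30x² − 25x. Remainder: −9x³ − 45x² − 58x − 52.
Step 4: lead(−9x³ − 45x² − 58x − 52) ÷ lead(D) = −9x³ ÷ x³ = −9. Subtract (−9)·D = −9x³ − 45x² − 54x − 45. Remainder: −4x − 7.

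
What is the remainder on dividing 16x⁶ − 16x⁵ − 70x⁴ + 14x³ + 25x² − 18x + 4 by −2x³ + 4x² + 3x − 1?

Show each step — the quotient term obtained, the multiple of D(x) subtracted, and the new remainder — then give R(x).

R(x) = −8x + 3

Step 1: lead(16x⁶ − 16x⁵ − 70x⁴ + 14x³ + 25x² − 18x + 4) ÷ lead(D) = 16x⁶ ÷ −2x³ = −8x³. Subtract (−8x³)·D = 16x⁶ − 32x⁵ − 24x⁴ + 8x³. Remainder: 16x⁵ − 46x⁴ + 6x³ + 25x² − 18x + 4.
Step 2: lead(16x⁵ − 46x⁴ + 6x³ + 25x² − 18x + 4) ÷ lead(D) = 16x⁵ ÷ −2x³ = −8x². Subtract (−8x²)·D = 16x⁵ − 32x⁴ − 24x³ + 8x². Remainder: −14x⁴ + 30x³ + 17x² − 18x + 4.
Step 3: lead(−14x⁴ + 30x³ + 17x² − 18x + 4) ÷ lead(D) = −14x⁴ ÷ −2x³ = 7x. Subtract (7x)·D = −14x⁴ + 28x³ + 21x² − 7x. Remainder: 2x³ − 4x² − 11x + 4.
Step 4: lead(2x³ − 4x² − 11x + 4) ÷ lead(D) = 2x³ ÷ −2x³ = −1. Subtract (−1)·D = 2x³ − 4x² − 3x + 1. Remainder: −8x + 3.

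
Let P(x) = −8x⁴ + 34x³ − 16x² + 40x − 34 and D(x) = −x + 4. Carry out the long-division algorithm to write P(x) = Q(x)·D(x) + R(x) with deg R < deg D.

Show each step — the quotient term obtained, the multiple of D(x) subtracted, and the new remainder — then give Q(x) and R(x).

Step 1: lead(−8x⁴ + 34x³ − 16x² + 40x − 34) ÷ lead(D) = −8x⁴ ÷ −x = 8x³. Subtract (8x³)·D = −8x⁴ + 32x³. Remainder: 2x³ − 16x² + 40x − 34.
Step 2: lead(2x³ − 16x² + 40x − 34) ÷ lead(D) = 2x³ ÷ −x = −2x². Subtract (−2x²)·D = 2x³ − 8x². Remainder: −8x² + 40x − 34.
Step 3: lead(−8x² + 40x − 34) ÷ lead(D) = −8x² ÷ −x = 8x. Subtract (8x)·D = −8x² + 32x. Remainder: 8x − 34.
Step 4: lead(8x − 34) ÷ lead(D) = 8x ÷ −x = −8. Subtract (−8)·D = 8x − 32. Remainder: −2.

Q(x) = 8x³ − 2x² + 8x − 8; R(x) = −2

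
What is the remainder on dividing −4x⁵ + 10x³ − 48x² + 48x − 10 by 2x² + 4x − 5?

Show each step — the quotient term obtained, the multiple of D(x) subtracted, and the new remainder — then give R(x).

Step 1: lead(−4x⁵ + 10x³ − 48x² + 48x − 10) ÷ lead(D) = −4x⁵ ÷ 2x² = −2x³. Subtract (−2x³)·D = −4x⁵ − 8x⁴ + 10x³. Remainder: 8x⁴ − 48x² + 48x − 10.
Step 2: lead(8x⁴ − 48x² + 48x − 10) ÷ lead(D) = 8x⁴ ÷ 2x² = 4x². Subtract (4x²)·D = 8x⁴ + 16x³ − 20x². Remainder: −16x³ − 28x² + 48x − 10.
Step 3: lead(−16x³ − 28x² + 48x − 10) ÷ lead(D) = −16x³ ÷ 2x² = −8x. Subtract (−8x)·D = −16x³ − 32x² + 40x. Remainder: 4x² + 8x − 10.
Step 4: lead(4x² + 8x − 10) ÷ lead(D) = 4x² ÷ 2x² = 2. Subtract (2)·D = 4x² + 8x − 10. Remainder: 0.

R(x) = 0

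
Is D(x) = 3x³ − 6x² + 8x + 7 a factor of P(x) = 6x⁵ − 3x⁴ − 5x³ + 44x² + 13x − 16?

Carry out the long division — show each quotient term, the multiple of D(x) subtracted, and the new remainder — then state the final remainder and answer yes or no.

R(x) = −9, so D(x) is not a factor of P(x). no

Step 1: lead(6x⁵ − 3x⁴ − 5x³ + 44x² + 13x − 16) ÷ lead(D) = 6x⁵ ÷ 3x³ = 2x². Subtract (2x²)·D = 6x⁵ − 12x⁴ + 16x³ + 14x². Remainder: 9x⁴ − 21x³ + 30x² + 13x − 16.
Step 2: lead(9x⁴ − 21x³ + 30x² + 13x − 16) ÷ lead(D) = 9x⁴ ÷ 3x³ = 3x. Subtract (3x)·D = 9x⁴ − 18x³ + 24x² + 21x. Remainder: −3x³ + 6x² − 8x − 16.
Step 3: lead(−3x³ + 6x² − 8x − 16) ÷ lead(D) = −3x³ ÷ 3x³ = −1. Subtract (−1)·D = −3x³ + 6x² − 8x − 7. Remainder: −9.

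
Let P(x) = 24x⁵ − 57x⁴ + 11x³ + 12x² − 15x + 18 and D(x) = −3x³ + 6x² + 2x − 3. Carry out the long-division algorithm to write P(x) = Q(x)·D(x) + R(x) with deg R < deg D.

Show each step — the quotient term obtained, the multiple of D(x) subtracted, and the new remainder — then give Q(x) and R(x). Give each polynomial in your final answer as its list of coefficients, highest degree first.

Q = [-8, 3, -3]; R = [9]

Step 1: lead(24x⁵ − 57x⁴ + 11x³ + 12x² − 15x + 18) ÷ lead(D) = 24x⁵ ÷ −3x³ = −8x². Subtract (−8x²)·D = 24x⁵ − 48x⁴ − 16x³ + 24x². Remainder: −9x⁴ + 27x³ − 12x² − 15x + 18.
Step 2: lead(−9x⁴ + 27x³ − 12x² − 15x + 18) ÷ lead(D) = −9x⁴ ÷ −3x³ = 3x. Subtract (3x)·D = −9x⁴ + 18x³ + 6x² − 9x. Remainder: 9x³ − 18x² − 6x + 18.
Step 3: lead(9x³ − 18x² − 6x + 18) ÷ lead(D) = 9x³ ÷ −3x³ = −3. Subtract (−3)·D = 9x³ − 18x² − 6x + 9. Remainder: 9.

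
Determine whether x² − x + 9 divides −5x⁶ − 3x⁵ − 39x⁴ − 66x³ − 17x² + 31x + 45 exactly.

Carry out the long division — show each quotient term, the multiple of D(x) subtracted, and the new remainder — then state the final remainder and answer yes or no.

Step 1: lead(−5x⁶ − 3x⁵ − 39x⁴ − 66x³ − 17x² + 31x + 45) ÷ lead(D) = −5x⁶ ÷ x² = −5x⁴. Subtract (−5x⁴)·D = −5x⁶ + 5x⁵ − 45x⁴. Remainder: −8x⁵ + 6x⁴ − 66x³ − 17x² + 31x + 45.
Step 2: lead(−8x⁵ + 6x⁴ − 66x³ − 17x² + 31x + 45) ÷ lead(D) = −8x⁵ ÷ x² = −8x³. Subtract (−8x³)·D = −8x⁵ + 8x⁴ − 72x³. Remainder: −2x⁴ + 6x³ − 17x² + 31x + 45.
Step 3: lead(−2x⁴ + 6x³ − 17x² + 31x + 45) ÷ lead(D) = −2x⁴ ÷ x² = −2x². Subtract (−2x²)·D = −2x⁴ + 2x³ − 18x². Remainder: 4x³ + x² + 31x + 45.
Step 4: lead(4x³ + x² + 31x + 45) ÷ lead(D) = 4x³ ÷ x² = 4x. Subtract (4x)·D = 4x³ − 4x² + 36x. Remainder: 5x² − 5x + 45.
Step 5: lead(5x² − 5x + 45) ÷ lead(D) = 5x² ÷ x² = 5. Subtract (5)·D = 5x² − 5x + 45. Remainder: 0.

R(x) = 0, so D(x) is a factor of P(x). yes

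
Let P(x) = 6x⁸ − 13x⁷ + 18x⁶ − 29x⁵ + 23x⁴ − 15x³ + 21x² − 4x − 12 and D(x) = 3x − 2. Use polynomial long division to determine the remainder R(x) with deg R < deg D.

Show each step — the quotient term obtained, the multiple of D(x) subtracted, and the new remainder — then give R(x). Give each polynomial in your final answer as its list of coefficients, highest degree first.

R = [-8]

Step 1: lead(6x⁸ − 13x⁷ + 18x⁶ − 29x⁵ + 23x⁴ − 15x³ + 21x² − 4x − 12) ÷ lead(D) = 6x⁸ ÷ 3x = 2x⁷. Subtract (2x⁷)·D = 6x⁸ − 4x⁷. Remainder: −9x⁷ + 18x⁶ − 29x⁵ + 23x⁴ − 15x³ + 21x² − 4x − 12.
Step 2: lead(−9x⁷ + 18x⁶ − 29x⁵ + 23x⁴ − 15x³ + 21x² − 4x − 12) ÷ lead(D) = −9x⁷ ÷ 3x = −3x⁶. Subtract (−3x⁶)·D = −9x⁷ + 6x⁶. Remainder: 12x⁶ − 29x⁵ + 23x⁴ − 15x³ + 21x² − 4x − 12.
Step 3: lead(12x⁶ − 29x⁵ + 23x⁴ − 15x³ + 21x² − 4x − 12) ÷ lead(D) = 12x⁶ ÷ 3x = 4x⁵. Subtract (4x⁵)·D = 12x⁶ − 8x⁵. Remainder: −21x⁵ + 23x⁴ − 15x³ + 21x² − 4x − 12.
Step 4: lead(−21x⁵ + 23x⁴ − 15x³ + 21x² − 4x − 12) ÷ lead(D) = −21x⁵ ÷ 3x = −7x⁴. Subtract (−7x⁴)·D = −21x⁵ + 14x⁴. Remainder: 9x⁴ − 15x³ + 21x² − 4x − 12.
Step 5: lead(9x⁴ − 15x³ + 21x² − 4x − 12) ÷ lead(D) = 9x⁴ ÷ 3x = 3x³. Subtract (3x³)·D = 9x⁴ − 6x³. Remainder: −9x³ + 21x² − 4x − 12.
Step 6: lead(−9x³ + 21x² − 4x − 12) ÷ lead(D) = −9x³ ÷ 3x = −3x². Subtract (−3x²)·D = −9x³ + 6x². Remainder: 15x² − 4x − 12.
Step 7: lead(15x² − 4x − 12) ÷ lead(D) = 15x² ÷ 3x = 5x. Subtract (5x)·D = 15x² − 10x. Remainder: 6x − 12.
Step 8: lead(6x − 12) ÷ lead(D) = 6x ÷ 3x = 2. Subtract (2)·D = 6x − 4. Remainder: −8.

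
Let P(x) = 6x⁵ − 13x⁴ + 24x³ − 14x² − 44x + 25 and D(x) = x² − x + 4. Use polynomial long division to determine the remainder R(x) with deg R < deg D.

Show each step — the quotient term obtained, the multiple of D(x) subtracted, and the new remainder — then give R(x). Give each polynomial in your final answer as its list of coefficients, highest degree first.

R = [-9, -3]

Step 1: lead(6x⁵ − 13x⁴ + 24x³ − 14x² − 44x + 25) ÷ lead(D) = 6x⁵ ÷ x² = 6x³. Subtract (6x³)·D = 6x⁵ − 6x⁴ + 24x³. Remainder: −7x⁴ − 14x² − 44x + 25.
Step 2: lead(−7x⁴ − 14x² − 44x + 25) ÷ lead(D) = −7x⁴ ÷ x² = −7x². Subtract (−7x²)·D = −7x⁴ + 7x³ − 28x². Remainder: −7x³ + 14x² − 44x + 25.
Step 3: lead(−7x³ + 14x² − 44x + 25) ÷ lead(D) = −7x³ ÷ x² = −7x. Subtract (−7x)·D = −7x³ + 7x² − 28x. Remainder: 7x² − 16x + 25.
Step 4: lead(7x² − 16x + 25) ÷ lead(D) = 7x² ÷ x² = 7. Subtract (7)·D = 7x² − 7x + 28. Remainder: −9x − 3.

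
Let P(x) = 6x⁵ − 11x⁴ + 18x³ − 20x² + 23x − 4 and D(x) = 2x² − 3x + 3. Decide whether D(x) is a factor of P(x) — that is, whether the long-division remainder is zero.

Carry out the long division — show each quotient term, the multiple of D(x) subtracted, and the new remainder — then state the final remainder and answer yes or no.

Step 1: lead(6x⁵ − 11x⁴ + 18x³ − 20x² + 23x − 4) ÷ lead(D) = 6x⁵ ÷ 2x² = 3x³. Subtract (3x³)·D = 6x⁵ − 9x⁴ + 9x³. Remainder: −2x⁴ + 9x³ − 20x² + 23x − 4.
Step 2: lead(−2x⁴ + 9x³ − 20x² + 23x − 4) ÷ lead(D) = −2x⁴ ÷ 2x² = −x². Subtract (−x²)·D = −2x⁴ + 3x³ − 3x². Remainder: 6x³ − 17x² + 23x − 4.
Step 3: lead(6x³ − 17x² + 23x − 4) ÷ lead(D) = 6x³ ÷ 2x² = 3x. Subtract (3x)·D = 6x³ − 9x² + 9x. Remainder: −8x² + 14x − 4.
Step 4: lead(−8x² + 14x − 4) ÷ lead(D) = −8x² ÷ 2x² = −4. Subtract (−4)·D = −8x² + 12x − 12. Remainder: 2x + 8.

R(x) = 2x + 8, so D(x) is not a factor of P(x). no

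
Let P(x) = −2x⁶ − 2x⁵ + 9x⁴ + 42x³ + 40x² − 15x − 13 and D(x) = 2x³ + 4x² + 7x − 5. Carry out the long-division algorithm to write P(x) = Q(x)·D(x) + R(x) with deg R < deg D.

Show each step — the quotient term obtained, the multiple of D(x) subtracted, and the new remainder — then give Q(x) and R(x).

Step 1: lead(−2x⁶ − 2x⁵ + 9x⁴ + 42x³ + 40x² − 15x − 13) ÷ lead(D) = −2x⁶ ÷ 2x³ = −x³. Subtract (−x³)·D = −2x⁶ − 4x⁵ − 7x⁴ + 5x³. Remainder: 2x⁵ + 16x⁴ + 37x³ + 40x² − 15x − 13.
Step 2: lead(2x⁵ + 16x⁴ + 37x³ + 40x² − 15x − 13) ÷ lead(D) = 2x⁵ ÷ 2x³ = x². Subtract (x²)·D = 2x⁵ + 4x⁴ + 7x³ − 5x². Remainder: 12x⁴ + 30x³ + 45x² − 15x − 13.
Step 3: lead(12x⁴ + 30x³ + 45x² − 15x − 13) ÷ lead(D) = 12x⁴ ÷ 2x³ = 6x. Subtract (6x)·D = 12x⁴ + 24x³ + 42x² − 30x. Remainder: 6x³ + 3x² + 15x − 13.
Step 4: lead(6x³ + 3x² + 15x − 13) ÷ lead(D) = 6x³ ÷ 2x³ = 3. Subtract (3)·D = 6x³ + 12x² + 21x − 15. Remainder: −9x² − 6x + 2.

Q(x) = −x³ + x² + 6x + 3; R(x) = −9x² − 6x + 2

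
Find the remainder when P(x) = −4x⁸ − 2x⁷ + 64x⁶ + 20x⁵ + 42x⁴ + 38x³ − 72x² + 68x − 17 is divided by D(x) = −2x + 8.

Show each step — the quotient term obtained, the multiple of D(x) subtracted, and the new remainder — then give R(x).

R(x) = −1

Step 1: lead(−4x⁸ − 2x⁷ + 64x⁶ + 20x⁵ + 42x⁴ + 38x³ − 72x² + 68x − 17) ÷ lead(D) = −4x⁸ ÷ −2x = 2x⁷. Subtract (2x⁷)·D = −4x⁸ + 16x⁷. Remainder: −18x⁷ + 64x⁶ + 20x⁵ + 42x⁴ + 38x³ − 72x² + 68x − 17.
Step 2: lead(−18x⁷ + 64x⁶ + 20x⁵ + 42x⁴ + 38x³ − 72x² + 68x − 17) ÷ lead(D) = −18x⁷ ÷ −2x = 9x⁶. Subtract (9x⁶)·D = −18x⁷ + 72x⁶. Remainder: −8x⁶ + 20x⁵ + 42x⁴ + 38x³ − 72x² + 68x − 17.
Step 3: lead(−8x⁶ + 20x⁵ + 42x⁴ + 38x³ − 72x² + 68x − 17) ÷ lead(D) = −8x⁶ ÷ −2x = 4x⁵. Subtract (4x⁵)·D = −8x⁶ + 32x⁵. Remainder: −12x⁵ + 42x⁴ + 38x³ − 72x² + 68x − 17.
Step 4: lead(−12x⁵ + 42x⁴ + 38x³ − 72x² + 68x − 17) ÷ lead(D) = −12x⁵ ÷ −2x = 6x⁴. Subtract (6x⁴)·D = −12x⁵ + 48x⁴. Remainder: −6x⁴ + 38x³ − 72x² + 68x − 17.
Step 5: lead(−6x⁴ + 38x³ − 72x² + 68x − 17) ÷ lead(D) = −6x⁴ ÷ −2x = 3x³. Subtract (3x³)·D = −6x⁴ + 24x³. Remainder: 14x³ − 72x² + 68x − 17.
Step 6: lead(14x³ − 72x² + 68x − 17) ÷ lead(D) = 14x³ ÷ −2x = −7x². Subtract (−7x²)·D = 14x³ − 56x². Remainder: −16x² + 68x − 17.
Step 7: lead(−16x² + 68x − 17) ÷ lead(D) = −16x² ÷ −2x = 8x. Subtract (8x)·D = −16x² + 64x. Remainder: 4x − 17.
Step 8: lead(4x − 17) ÷ lead(D) = 4x ÷ −2x = −2. Subtract (−2)·D = 4x − 16. Remainder: −1.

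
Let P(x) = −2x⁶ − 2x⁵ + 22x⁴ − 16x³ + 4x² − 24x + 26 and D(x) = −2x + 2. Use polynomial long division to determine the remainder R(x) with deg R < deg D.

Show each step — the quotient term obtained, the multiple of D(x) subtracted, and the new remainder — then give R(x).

R(x) = 8

Step 1: lead(−2x⁶ − 2x⁵ + 22x⁴ − 16x³ + 4x² − 24x + 26) ÷ lead(D) = −2x⁶ ÷ −2x = x⁵. Subtract (x⁵)·D = −2x⁶ + 2x⁵. Remainder: −4x⁵ + 22x⁴ − 16x³ + 4x² − 24x + 26.
Step 2: lead(−4x⁵ + 22x⁴ − 16x³ + 4x² − 24x + 26) ÷ lead(D) = −4x⁵ ÷ −2x = 2x⁴. Subtract (2x⁴)·D = −4x⁵ + 4x⁴. Remainder: 18x⁴ − 16x³ + 4x² − 24x + 26.
Step 3: lead(18x⁴ − 16x³ + 4x² − 24x + 26) ÷ lead(D) = 18x⁴ ÷ −2x = −9x³. Subtract (−9x³)·D = 18x⁴ − 18x³. Remainder: 2x³ + 4x² − 24x + 26.
Step 4: lead(2x³ + 4x² − 24x + 26) ÷ lead(D) = 2x³ ÷ −2x = −x². Subtract (−x²)·D = 2x³ − 2x². Remainder: 6x² − 24x + 26.
Step 5: lead(6x² − 24x + 26) ÷ lead(D) = 6x² ÷ −2x = −3x. Subtract (−3x)·D = 6x² − 6x. Remainder: −18x + 26.
Step 6: lead(−18x + 26) ÷ lead(D) = −18x ÷ −2x = 9. Subtract (9)·D = −18x + 18. Remainder: 8.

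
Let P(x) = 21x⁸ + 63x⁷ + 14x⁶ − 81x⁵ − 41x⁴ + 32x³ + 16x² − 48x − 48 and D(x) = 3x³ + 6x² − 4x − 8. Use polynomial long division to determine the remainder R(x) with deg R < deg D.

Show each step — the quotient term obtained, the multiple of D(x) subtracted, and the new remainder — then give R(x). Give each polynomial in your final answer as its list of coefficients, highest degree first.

R = [0]

Step 1: lead(21x⁸ + 63x⁷ + 14x⁶ − 81x⁵ − 41x⁴ + 32x³ + 16x² − 48x − 48) ÷ lead(D) = 21x⁸ ÷ 3x³ = 7x⁵. Subtract (7x⁵)·D = 21x⁸ + 42x⁷ − 28x⁶ − 56x⁵. Remainder: 21x⁷ + 42x⁶ − 25x⁵ − 41x⁴ + 32x³ + 16x² − 48x − 48.
Step 2: lead(21x⁷ + 42x⁶ − 25x⁵ − 41x⁴ + 32x³ + 16x² − 48x − 48) ÷ lead(D) = 21x⁷ ÷ 3x³ = 7x⁴. Subtract (7x⁴)·D = 21x⁷ + 42x⁶ − 28x⁵ − 56x⁴. Remainder: 3x⁵ + 15x⁴ + 32x³ + 16x² − 48x − 48.
Step 3: lead(3x⁵ + 15x⁴ + 32x³ + 16x² − 48x − 48) ÷ lead(D) = 3x⁵ ÷ 3x³ = x². Subtract (x²)·D = 3x⁵ + 6x⁴ − 4x³ − 8x². Remainder: 9x⁴ + 36x³ + 24x² − 48x − 48.
Step 4: lead(9x⁴ + 36x³ + 24x² − 48x − 48) ÷ lead(D) = 9x⁴ ÷ 3x³ = 3x. Subtract (3x)·D = 9x⁴ + 18x³ − 12x² − 24x. Remainder: 18x³ + 36x² − 24x − 48.
Step 5: lead(18x³ + 36x² − 24x − 48) ÷ lead(D) = 18x³ ÷ 3x³ = 6. Subtract (6)·D = 18x³ + 36x² − 24x − 48. Remainder: 0.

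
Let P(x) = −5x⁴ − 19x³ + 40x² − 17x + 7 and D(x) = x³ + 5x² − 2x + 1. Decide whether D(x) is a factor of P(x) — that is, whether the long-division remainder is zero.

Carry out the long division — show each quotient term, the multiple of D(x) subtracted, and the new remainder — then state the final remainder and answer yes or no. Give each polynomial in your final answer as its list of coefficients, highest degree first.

R = [1], so D(x) is not a factor of P(x). no

Step 1: lead(−5x⁴ − 19x³ + 40x² − 17x + 7) ÷ lead(D) = −5x⁴ ÷ x³ = −5x. Subtract (−5x)·D = −5x⁴ − 25x³ + 10x² − 5x. Remainder: 6x³ + 30x² − 12x + 7.
Step 2: lead(6x³ + 30x² − 12x + 7) ÷ lead(D) = 6x³ ÷ x³ = 6. Subtract (6)·D = 6x³ + 30x² − 12x + 6. Remainder: 1.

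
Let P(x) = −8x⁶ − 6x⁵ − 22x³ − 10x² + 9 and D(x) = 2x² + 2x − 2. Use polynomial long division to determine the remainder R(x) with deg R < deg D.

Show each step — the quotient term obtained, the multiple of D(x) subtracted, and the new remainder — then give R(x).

R(x) = −1

Step 1: lead(−8x⁶ − 6x⁵ − 22x³ − 10x² + 9) ÷ lead(D) = −8x⁶ ÷ 2x² = −4x⁴. Subtract (−4x⁴)·D = −8x⁶ − 8x⁵ + 8x⁴. Remainder: 2x⁵ − 8x⁴ − 22x³ − 10x² + 9.
Step 2: lead(2x⁵ − 8x⁴ − 22x³ − 10x² + 9) ÷ lead(D) = 2x⁵ ÷ 2x² = x³. Subtract (x³)·D = 2x⁵ + 2x⁴ − 2x³. Remainder: −10x⁴ − 20x³ − 10x² + 9.
Step 3: lead(−10x⁴ − 20x³ − 10x² + 9) ÷ lead(D) = −10x⁴ ÷ 2x² = −5x². Subtract (−5x²)·D = −10x⁴ − 10x³ + 10x². Remainder: −10x³ − 20x² + 9.
Step 4: lead(−10x³ − 20x² + 9) ÷ lead(D) = −10x³ ÷ 2x² = −5x. Subtract (−5x)·D = −10x³ − 10x² + 10x. Remainder: −10x² − 10x + 9.
Step 5: lead(−10x² − 10x + 9) ÷ lead(D) = −10x² ÷ 2x² = −5. Subtract (−5)·D = −10x² − 10x + 10. Remainder: −1.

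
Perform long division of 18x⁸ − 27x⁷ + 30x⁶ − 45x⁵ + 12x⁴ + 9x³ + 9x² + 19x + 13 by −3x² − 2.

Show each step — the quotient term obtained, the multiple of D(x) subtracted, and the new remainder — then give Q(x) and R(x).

Q(x) = −6x⁶ + 9x⁵ − 6x⁴ + 9x³ − 9x − 3; R(x) = x + 7

Step 1: lead(18x⁸ − 27x⁷ + 30x⁶ − 45x⁵ + 12x⁴ + 9x³ + 9x² + 19x + 13) ÷ lead(D) = 18x⁸ ÷ −3x² = −6x⁶. Subtract (−6x⁶)·D = 18x⁸ + 12x⁶. Remainder: −27x⁷ + 18x⁶ − 45x⁵ + 12x⁴ + 9x³ + 9x² + 19x + 13.
Step 2: lead(−27x⁷ + 18x⁶ − 45x⁵ + 12x⁴ + 9x³ + 9x² + 19x + 13) ÷ lead(D) = −27x⁷ ÷ −3x² = 9x⁵. Subtract (9x⁵)·D = −27x⁷ − 18x⁵. Remainder: 18x⁶ − 27x⁵ + 12x⁴ + 9x³ + 9x² + 19x + 13.
Step 3: lead(18x⁶ − 27x⁵ + 12x⁴ + 9x³ + 9x² + 19x + 13) ÷ lead(D) = 18x⁶ ÷ −3x² = −6x⁴. Subtract (−6x⁴)·D = 18x⁶ + 12x⁴. Remainder: −27x⁵ + 9x³ + 9x² + 19x + 13.
Step 4: lead(−27x⁵ + 9x³ + 9x² + 19x + 13) ÷ lead(D) = −27x⁵ ÷ −3x² = 9x³. Subtract (9x³)·D = −27x⁵ − 18x³. Remainder: 27x³ + 9x² + 19x + 13.
Step 5: lead(27x³ + 9x² + 19x + 13) ÷ lead(D) = 27x³ ÷ −3x² = −9x. Subtract (−9x)·D = 27x³ + 18x. Remainder: 9x² + x + 13.
Step 6: lead(9x² + x + 13) ÷ lead(D) = 9x² ÷ −3x² = −3. Subtract (−3)·D = 9x² + 6. Remainder: x + 7.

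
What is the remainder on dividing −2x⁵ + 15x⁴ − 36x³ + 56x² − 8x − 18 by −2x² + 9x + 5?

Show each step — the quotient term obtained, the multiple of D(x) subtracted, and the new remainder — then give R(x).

R(x) = −7x + 2

Step 1: lead(−2x⁵ + 15x⁴ − 36x³ + 56x² − 8x − 18) ÷ lead(D) = −2x⁵ ÷ −2x² = x³. Subtract (x³)·D = −2x⁵ + 9x⁴ + 5x³. Remainder: 6x⁴ − 41x³ + 56x² − 8x − 18.
Step 2: lead(6x⁴ − 41x³ + 56x² − 8x − 18) ÷ lead(D) = 6x⁴ ÷ −2x² = −3x². Subtract (−3x²)·D = 6x⁴ − 27x³ − 15x². Remainder: −14x³ + 71x² − 8x − 18.
Step 3: lead(−14x³ + 71x² − 8x − 18) ÷ lead(D) = −14x³ ÷ −2x² = 7x. Subtract (7x)·D = −14x³ + 63x² + 35x. Remainder: 8x² − 43x − 18.
Step 4: lead(8x² − 43x − 18) ÷ lead(D) = 8x² ÷ −2x² = −4. Subtract (−4)·D = 8x² − 36x − 20. Remainder: −7x + 2.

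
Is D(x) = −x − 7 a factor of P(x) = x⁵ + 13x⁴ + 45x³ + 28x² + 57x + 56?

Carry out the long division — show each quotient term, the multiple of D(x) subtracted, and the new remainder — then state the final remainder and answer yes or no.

Step 1: lead(x⁵ + 13x⁴ + 45x³ + 28x² + 57x + 56) ÷ lead(D) = x⁵ ÷ −x = −x⁴. Subtract (−x⁴)·D = x⁵ + 7x⁴. Remainder: 6x⁴ + 45x³ + 28x² + 57x + 56.
Step 2: lead(6x⁴ + 45x³ + 28x² + 57x + 56) ÷ lead(D) = 6x⁴ ÷ −x = −6x³. Subtract (−6x³)·D = 6x⁴ + 42x³. Remainder: 3x³ + 28x² + 57x + 56.
Step 3: lead(3x³ + 28x² + 57x + 56) ÷ lead(D) = 3x³ ÷ −x = −3x². Subtract (−3x²)·D = 3x³ + 21x². Remainder: 7x² + 57x + 56.
Step 4: lead(7x² + 57x + 56) ÷ lead(D) = 7x² ÷ −x = −7x. Subtract (−7x)·D = 7x² + 49x. Remainder: 8x + 56.
Step 5: lead(8x + 56) ÷ lead(D) = 8x ÷ −x = −8. Subtract (−8)·D = 8x + 56. Remainder: 0.

R(x) = 0, so D(x) is a factor of P(x). yes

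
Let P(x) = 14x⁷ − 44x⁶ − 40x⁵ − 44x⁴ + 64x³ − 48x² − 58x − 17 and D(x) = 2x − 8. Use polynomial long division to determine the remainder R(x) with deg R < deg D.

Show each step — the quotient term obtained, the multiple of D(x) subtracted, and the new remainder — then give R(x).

Step 1: lead(14x⁷ − 44x⁶ − 40x⁵ − 44x⁴ + 64x³ − 48x² − 58x − 17) ÷ lead(D) = 14x⁷ ÷ 2x = 7x⁶. Subtract (7x⁶)·D = 14x⁷ − 56x⁶. Remainder: 12x⁶ − 40x⁵ − 44x⁴ + 64x³ − 48x² − 58x − 17.
Step 2: lead(12x⁶ − 40x⁵ − 44x⁴ + 64x³ − 48x² − 58x − 17) ÷ lead(D) = 12x⁶ ÷ 2x = 6x⁵. Subtract (6x⁵)·D = 12x⁶ − 48x⁵. Remainder: 8x⁵ − 44x⁴ + 64x³ − 48x² − 58x − 17.
Step 3: lead(8x⁵ − 44x⁴ + 64x³ − 48x² − 58x − 17) ÷ lead(D) = 8x⁵ ÷ 2x = 4x⁴. Subtract (4x⁴)·D = 8x⁵ − 32x⁴. Remainder: −12x⁴ + 64x³ − 48x² − 58x − 17.
Step 4: lead(−12x⁴ + 64x³ − 48x² − 58x − 17) ÷ lead(D) = −12x⁴ ÷ 2x = −6x³. Subtract (−6x³)·D = −12x⁴ + 48x³. Remainder: 16x³ − 48x² − 58x − 17.
Step 5: lead(16x³ − 48x² − 58x − 17) ÷ lead(D) = 16x³ ÷ 2x = 8x². Subtract (8x²)·D = 16x³ − 64x². Remainder: 16x² − 58x − 17.
Step 6: lead(16x² − 58x − 17) ÷ lead(D) = 16x² ÷ 2x = 8x. Subtract (8x)·D = 16x² − 64x. Remainder: 6x − 17.
Step 7: lead(6x − 17) ÷ lead(D) = 6x ÷ 2x = 3. Subtract (3)·D = 6x − 24. Remainder: 7.

R(x) = 7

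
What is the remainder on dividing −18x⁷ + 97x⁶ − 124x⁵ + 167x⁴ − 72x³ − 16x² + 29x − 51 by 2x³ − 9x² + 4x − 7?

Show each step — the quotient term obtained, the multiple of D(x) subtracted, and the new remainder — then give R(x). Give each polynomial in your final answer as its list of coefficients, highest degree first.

R = [-3, 5]

Step 1: lead(−18x⁷ + 97x⁶ − 124x⁵ + 167x⁴ − 72x³ − 16x² + 29x − 51) ÷ lead(D) = −18x⁷ ÷ 2x³ = −9x⁴. Subtract (−9x⁴)·D = −18x⁷ + 81x⁶ − 36x⁵ + 63x⁴. Remainder: 16x⁶ − 88x⁵ + 104x⁴ − 72x³ − 16x² + 29x − 51.
Step 2: lead(16x⁶ − 88x⁵ + 104x⁴ − 72x³ − 16x² + 29x − 51) ÷ lead(D) = 16x⁶ ÷ 2x³ = 8x³. Subtract (8x³)·D = 16x⁶ − 72x⁵ + 32x⁴ − 56x³. Remainder: −16x⁵ + 72x⁴ − 16x³ − 16x² + 29x − 51.
Step 3: lead(−16x⁵ + 72x⁴ − 16x³ − 16x² + 29x − 51) ÷ lead(D) = −16x⁵ ÷ 2x³ = −8x². Subtract (−8x²)·D = −16x⁵ + 72x⁴ − 32x³ + 56x². Remainder: 16x³ − 72x² + 29x − 51.
Step 4: lead(16x³ − 72x² + 29x − 51) ÷ lead(D) = 16x³ ÷ 2x³ = 8. Subtract (8)·D = 16x³ − 72x² + 32x − 56. Remainder: −3x + 5.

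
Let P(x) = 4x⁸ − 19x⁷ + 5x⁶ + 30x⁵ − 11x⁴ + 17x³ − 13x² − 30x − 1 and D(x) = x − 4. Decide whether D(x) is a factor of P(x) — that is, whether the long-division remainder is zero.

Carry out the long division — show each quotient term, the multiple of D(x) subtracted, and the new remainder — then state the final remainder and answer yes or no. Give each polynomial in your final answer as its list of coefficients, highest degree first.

R = [-9], so D(x) is not a factor of P(x). no

Step 1: lead(4x⁸ − 19x⁷ + 5x⁶ + 30x⁵ − 11x⁴ + 17x³ − 13x² − 30x − 1) ÷ lead(D) = 4x⁸ ÷ x = 4x⁷. Subtract (4x⁷)·D = 4x⁸ − 16x⁷. Remainder: −3x⁷ + 5x⁶ + 30x⁵ − 11x⁴ + 17x³ − 13x² − 30x − 1.
Step 2: lead(−3x⁷ + 5x⁶ + 30x⁵ − 11x⁴ + 17x³ − 13x² − 30x − 1) ÷ lead(D) = −3x⁷ ÷ x = −3x⁶. Subtract (−3x⁶)·D = −3x⁷ + 12x⁶. Remainder: −7x⁶ + 30x⁵ − 11x⁴ + 17x³ − 13x² − 30x − 1.
Step 3: lead(−7x⁶ + 30x⁵ − 11x⁴ + 17x³ − 13x² − 30x − 1) ÷ lead(D) = −7x⁶ ÷ x = −7x⁵. Subtract (−7x⁵)·D = −7x⁶ + 28x⁵. Remainder: 2x⁵ − 11x⁴ + 17x³ − 13x² − 30x − 1.
Step 4: lead(2x⁵ − 11x⁴ + 17x³ − 13x² − 30x − 1) ÷ lead(D) = 2x⁵ ÷ x = 2x⁴. Subtract (2x⁴)·D = 2x⁵ − 8x⁴. Remainder: −3x⁴ + 17x³ − 13x² − 30x − 1.
Step 5: lead(−3x⁴ + 17x³ − 13x² − 30x − 1) ÷ lead(D) = −3x⁴ ÷ x = −3x³. Subtract (−3x³)·D = −3x⁴ + 12x³. Remainder: 5x³ − 13x² − 30x − 1.
Step 6: lead(5x³ − 13x² − 30x − 1) ÷ lead(D) = 5x³ ÷ x = 5x². Subtract (5x²)·D = 5x³ − 20x². Remainder: 7x² − 30x − 1.
Step 7: lead(7x² − 30x − 1) ÷ lead(D) = 7x² ÷ x = 7x. Subtract (7x)·D = 7x² − 28x. Remainder: −2x − 1.
Step 8: lead(−2x − 1) ÷ lead(D) = −2x ÷ x = −2. Subtract (−2)·D = −2x + 8. Remainder: −9.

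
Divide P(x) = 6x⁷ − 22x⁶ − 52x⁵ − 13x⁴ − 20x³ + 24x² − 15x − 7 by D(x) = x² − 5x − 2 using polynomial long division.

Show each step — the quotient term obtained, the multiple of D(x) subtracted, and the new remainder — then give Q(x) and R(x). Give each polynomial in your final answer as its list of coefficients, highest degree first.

Step 1: lead(6x⁷ − 22x⁶ − 52x⁵ − 13x⁴ − 20x³ + 24x² − 15x − 7) ÷ lead(D) = 6x⁷ ÷ x² = 6x⁵. Subtract (6x⁵)·D = 6x⁷ − 30x⁶ − 12x⁵. Remainder: 8x⁶ − 40x⁵ − 13x⁴ − 20x³ + 24x² − 15x − 7.
Step 2: lead(8x⁶ − 40x⁵ − 13x⁴ − 20x³ + 24x² − 15x − 7) ÷ lead(D) = 8x⁶ ÷ x² = 8x⁴. Subtract (8x⁴)·D = 8x⁶ − 40x⁵ − 16x⁴. Remainder: 3x⁴ − 20x³ + 24x² − 15x − 7.
Step 3: lead(3x⁴ − 20x³ + 24x² − 15x − 7) ÷ lead(D) = 3x⁴ ÷ x² = 3x². Subtract (3x²)·D = 3x⁴ − 15x³ − 6x². Remainder: −5x³ + 30x² − 15x − 7.
Step 4: lead(−5x³ + 30x² − 15x − 7) ÷ lead(D) = −5x³ ÷ x² = −5x. Subtract (−5x)·D = −5x³ + 25x² + 10x. Remainder: 5x² − 25x − 7.
Step 5: lead(5x² − 25x − 7) ÷ lead(D) = 5x² ÷ x² = 5. Subtract (5)·D = 5x² − 25x − 10. Remainder: 3.

Q = [6, 8, 0, 3, -5, 5]; R = [3]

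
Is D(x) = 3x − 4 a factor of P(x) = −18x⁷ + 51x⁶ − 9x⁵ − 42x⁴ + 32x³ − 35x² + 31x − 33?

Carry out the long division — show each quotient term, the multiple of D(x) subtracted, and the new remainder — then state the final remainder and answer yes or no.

Step 1: lead(−18x⁷ + 51x⁶ − 9x⁵ − 42x⁴ + 32x³ − 35x² + 31x − 33) ÷ lead(D) = −18x⁷ ÷ 3x = −6x⁶. Subtract (−6x⁶)·D = −18x⁷ + 24x⁶. Remainder: 27x⁶ − 9x⁵ − 42x⁴ + 32x³ − 35x² + 31x − 33.
Step 2: lead(27x⁶ − 9x⁵ − 42x⁴ + 32x³ − 35x² + 31x − 33) ÷ lead(D) = 27x⁶ ÷ 3x = 9x⁵. Subtract (9x⁵)·D = 27x⁶ − 36x⁵. Remainder: 27x⁵ − 42x⁴ + 32x³ − 35x² + 31x − 33.
Step 3: lead(27x⁵ − 42x⁴ + 32x³ − 35x² + 31x − 33) ÷ lead(D) = 27x⁵ ÷ 3x = 9x⁴. Subtract (9x⁴)·D = 27x⁵ − 36x⁴. Remainder: −6x⁴ + 32x³ − 35x² + 31x − 33.
Step 4: lead(−6x⁴ + 32x³ − 35x² + 31x − 33) ÷ lead(D) = −6x⁴ ÷ 3x = −2x³. Subtract (−2x³)·D = −6x⁴ + 8x³. Remainder: 24x³ − 35x² + 31x − 33.
Step 5: lead(24x³ − 35x² + 31x − 33) ÷ lead(D) = 24x³ ÷ 3x = 8x². Subtract (8x²)·D = 24x³ − 32x². Remainder: −3x² + 31x − 33.
Step 6: lead(−3x² + 31x − 33) ÷ lead(D) = −3x² ÷ 3x = −x. Subtract (−x)·D = −3x² + 4x. Remainder: 27x − 33.
Step 7: lead(27x − 33) ÷ lead(D) = 27x ÷ 3x = 9. Subtract (9)·D = 27x − 36. Remainder: 3.

R(x) = 3, so D(x) is not a factor of P(x). no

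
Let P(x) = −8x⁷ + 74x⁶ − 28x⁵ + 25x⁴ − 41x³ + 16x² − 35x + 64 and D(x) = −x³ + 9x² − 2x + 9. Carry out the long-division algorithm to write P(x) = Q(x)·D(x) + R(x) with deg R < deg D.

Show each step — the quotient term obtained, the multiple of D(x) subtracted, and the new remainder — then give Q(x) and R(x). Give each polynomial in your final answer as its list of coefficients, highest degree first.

Step 1: lead(−8x⁷ + 74x⁶ − 28x⁵ + 25x⁴ − 41x³ + 16x² − 35x + 64) ÷ lead(D) = −8x⁷ ÷ −x³ = 8x⁴. Subtract (8x⁴)·D = −8x⁷ + 72x⁶ − 16x⁵ + 72x⁴. Remainder: 2x⁶ − 12x⁵ − 47x⁴ − 41x³ + 16x² − 35x + 64.
Step 2: lead(2x⁶ − 12x⁵ − 47x⁴ − 41x³ + 16x² − 35x + 64) ÷ lead(D) = 2x⁶ ÷ −x³ = −2x³. Subtract (−2x³)·D = 2x⁶ − 18x⁵ + 4x⁴ − 18x³. Remainder: 6x⁵ − 51x⁴ − 23x³ + 16x² − 35x + 64.
Step 3: lead(6x⁵ − 51x⁴ − 23x³ + 16x² − 35x + 64) ÷ lead(D) = 6x⁵ ÷ −x³ = −6x². Subtract (−6x²)·D = 6x⁵ − 54x⁴ + 12x³ − 54x². Remainder: 3x⁴ − 35x³ + 70x² − 35x + 64.
Step 4: lead(3x⁴ − 35x³ + 70x² − 35x + 64) ÷ lead(D) = 3x⁴ ÷ −x³ = −3x. Subtract (−3x)·D = 3x⁴ − 27x³ + 6x² − 27x. Remainder: −8x³ + 64x² − 8x + 64.
Step 5: lead(−8x³ + 64x² − 8x + 64) ÷ lead(D) = −8x³ ÷ −x³ = 8. Subtract (8)·D = −8x³ + 72x² − 16x + 72. Remainder: −8x² + 8x − 8.

Q = [8, -2, -6, -3, 8]; R = [-8, 8, -8]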